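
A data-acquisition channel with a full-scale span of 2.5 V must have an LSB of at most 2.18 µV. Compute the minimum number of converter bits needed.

21 bits

Number of steps required ≥ 2.5 V / 2.18 µV = 1146788.99.
Need 2^N ≥ 1146788.99; 2^20 = 1048576, 2^21 = 2097152.
Minimum N = 21.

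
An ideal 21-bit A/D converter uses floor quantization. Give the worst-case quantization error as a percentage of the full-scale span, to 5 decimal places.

0.00005 %

Truncating → worst-case error = 1 LSB = V_FS/2^21, so 100/2097152 = 4.76837e-05 % of full scale.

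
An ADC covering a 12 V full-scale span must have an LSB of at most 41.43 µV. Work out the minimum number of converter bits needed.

Number of steps required ≥ 12 V / 41.43 µV = 289645.18.
Need 2^N ≥ 289645.18; 2^18 = 262144, 2^19 = 524288.
Minimum N = 19.

19 bits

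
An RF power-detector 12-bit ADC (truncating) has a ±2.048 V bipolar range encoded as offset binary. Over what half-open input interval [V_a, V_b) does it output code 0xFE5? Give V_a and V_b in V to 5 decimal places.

LSB = 4.096/2^12 = 1.000 mV.
Code 0xFE5 = 4069 decimal.
V_a = V_low + 4069·LSB = 2.021 V; V_b = V_low + 4070·LSB = 2.022 V.

[2.02100 V, 2.02200 V)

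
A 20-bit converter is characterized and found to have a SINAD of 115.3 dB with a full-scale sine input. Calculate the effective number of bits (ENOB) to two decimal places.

ENOB = (SINAD − 1.76) / 6.02 = (115.3 − 1.76)/6.02 = 18.860.

18.86 bits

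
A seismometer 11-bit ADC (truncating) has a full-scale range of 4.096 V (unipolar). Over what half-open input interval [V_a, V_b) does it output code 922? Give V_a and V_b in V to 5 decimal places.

LSB = 4.096/2^11 = 2.000 mV.
V_a = V_low + 922·LSB = 1.844 V; V_b = V_low + 923·LSB = 1.846 V.

[1.84400 V, 1.84600 V)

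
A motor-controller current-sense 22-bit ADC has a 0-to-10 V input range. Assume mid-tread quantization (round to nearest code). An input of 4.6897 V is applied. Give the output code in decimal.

code 1967003

Full-scale span = 10 V; LSB = 10/2^22 = 2.38 µV.
(4.6897 − 0) / 2.38419e-06 = 1967002.747 LSBs.
Round → code 1967003.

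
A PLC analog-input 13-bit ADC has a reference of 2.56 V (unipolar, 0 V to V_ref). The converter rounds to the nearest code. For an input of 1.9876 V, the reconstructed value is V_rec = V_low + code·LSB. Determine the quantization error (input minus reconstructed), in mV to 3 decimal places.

LSB = 2.56/2^13 = 312.50 µV.
(1.9876 − 0)/0.0003125 = 6360.3200; round gives code 6360.
Code 6360 maps back to 0 + 6360×0.0003125 V = 1.9875 V.
Error = 1.9876 − 1.9875 = 0.0001 V = 0.100 mV.

0.100 mV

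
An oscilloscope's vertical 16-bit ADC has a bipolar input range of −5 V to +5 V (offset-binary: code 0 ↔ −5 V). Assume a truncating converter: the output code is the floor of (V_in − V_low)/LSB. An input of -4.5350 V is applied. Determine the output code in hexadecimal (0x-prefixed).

LSB = 10 V / 65536 = 152.59 µV.
(-4.5350 − (−5)) / 0.000152588 = 3047.424 LSBs.
So the output code is 3047.
In hexadecimal (0x-prefixed): 0xBE7.

code 0xBE7 (decimal 3047)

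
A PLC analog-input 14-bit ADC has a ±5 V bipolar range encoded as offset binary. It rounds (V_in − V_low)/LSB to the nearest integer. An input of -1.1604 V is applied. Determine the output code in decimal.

code 6291

LSB = 10 V / 16384 = 0.610 mV.
(-1.1604 − (−5)) / 0.000610352 = 6290.801 LSBs.
Round → code 6291.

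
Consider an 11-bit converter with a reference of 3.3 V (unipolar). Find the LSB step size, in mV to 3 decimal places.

Full-scale span = 3.3 V.
LSB = 3.3 / 2^11 = 3.3 / 2048 = 0.00161133 V = 1.611 mV.

1.611 mV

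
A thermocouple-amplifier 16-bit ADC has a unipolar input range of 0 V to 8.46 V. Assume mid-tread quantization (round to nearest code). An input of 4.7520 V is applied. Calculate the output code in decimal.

Full-scale span = 8.46 V; LSB = 8.46/2^16 = 129.09 µV.
(V_in − V_low)/LSB = (4.7520 − 0) / 0.000129089 = 36811.711.
Round → code 36812.

code 36812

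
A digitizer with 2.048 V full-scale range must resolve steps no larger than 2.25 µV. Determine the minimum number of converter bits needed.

Number of steps required ≥ 2.048 V / 2.25 µV = 910222.22.
Need 2^N ≥ 910222.22; 2^19 = 524288, 2^20 = 1048576.
Minimum N = 20.

20 bits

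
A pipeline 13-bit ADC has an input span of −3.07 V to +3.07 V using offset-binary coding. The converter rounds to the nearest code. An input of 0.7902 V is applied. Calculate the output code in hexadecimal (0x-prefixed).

LSB = 6.14 V / 8192 = 0.750 mV.
(V_in − V_low)/LSB = (0.7902 − (−3.07)) / 0.000749512 = 5150.286.
So the output code is 5150.
In hexadecimal (0x-prefixed): 0x141E.

code 0x141E (decimal 5150)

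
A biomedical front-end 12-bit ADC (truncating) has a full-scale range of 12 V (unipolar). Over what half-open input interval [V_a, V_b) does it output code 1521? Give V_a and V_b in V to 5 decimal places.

[4.45605 V, 4.45898 V)

LSB = 12/2^12 = 2.930 mV.
V_a = V_low + 1521·LSB = 4.45605 V; V_b = V_low + 1522·LSB = 4.45898 V.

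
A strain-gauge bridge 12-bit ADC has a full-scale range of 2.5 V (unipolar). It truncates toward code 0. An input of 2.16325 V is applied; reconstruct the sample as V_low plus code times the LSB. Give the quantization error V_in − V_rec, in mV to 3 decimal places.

Step size: 2.5 V ÷ 2^12 = 0.610 mV.
(V_in − V_low)/LSB = (2.16325 − 0)/0.000610352 = 3544.2688 → code 3544 (floor).
Code 3544 maps back to 0 + 3544×0.000610352 V = 2.1630859 V.
Difference: 0.000164063 V → 0.164 mV.

0.164 mV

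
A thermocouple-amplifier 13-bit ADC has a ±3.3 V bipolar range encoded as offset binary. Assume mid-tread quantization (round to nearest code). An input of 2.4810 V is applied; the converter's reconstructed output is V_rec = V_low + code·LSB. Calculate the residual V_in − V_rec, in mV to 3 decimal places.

0.360 mV

One LSB is 6.6 V / 8192 = 0.806 mV.
(V_in − V_low)/LSB = (2.4810 − (−3.3))/0.000805664 = 7175.4473 → code 7175 (round).
V_rec = (−3.3) + 7175·0.000805664 = 2.4806396 V.
V_in − V_rec = 0.000360352 V = 0.360 mV.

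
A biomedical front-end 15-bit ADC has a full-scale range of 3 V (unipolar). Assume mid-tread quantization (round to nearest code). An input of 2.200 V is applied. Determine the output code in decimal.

LSB = 3 V / 32768 = 91.55 µV.
Input sits at 24029.867 steps above V_low.
Round → code 24030.

code 24030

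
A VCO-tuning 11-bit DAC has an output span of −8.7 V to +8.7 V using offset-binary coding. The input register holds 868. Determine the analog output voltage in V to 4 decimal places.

-1.3254 V

LSB = 17.4 V / 2^11 = 8.496 mV.
V_out = (−8.7) + 868 × 0.00849609 V = -1.32539 V.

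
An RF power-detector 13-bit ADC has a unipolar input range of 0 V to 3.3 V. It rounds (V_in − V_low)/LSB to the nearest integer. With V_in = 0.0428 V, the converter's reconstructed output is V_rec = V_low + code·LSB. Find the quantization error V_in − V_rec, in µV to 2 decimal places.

99.80 µV

Step size: 3.3 V ÷ 2^13 = 402.83 µV.
Scaled input = 106.2478 LSBs, so code = 106.
Code 106 maps back to 0 + 106×0.000402832 V = 0.042700195 V.
Difference: 9.98047e-05 V → 99.80 µV.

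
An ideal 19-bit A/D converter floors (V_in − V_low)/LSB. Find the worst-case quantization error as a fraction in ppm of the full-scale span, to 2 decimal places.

1.91 ppm

Truncating → worst-case error = 1 LSB = V_FS/2^19, so 1e+06/524288 = 1.90735 ppm of full scale.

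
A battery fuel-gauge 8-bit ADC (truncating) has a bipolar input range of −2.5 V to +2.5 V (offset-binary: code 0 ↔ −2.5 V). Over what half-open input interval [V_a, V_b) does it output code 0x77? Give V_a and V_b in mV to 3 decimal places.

[-175.781 mV, -156.250 mV)

LSB = 5/2^8 = 19.531 mV.
Code 0x77 = 119 decimal.
V_a = V_low + 119·LSB = -0.175781 V; V_b = V_low + 120·LSB = -0.15625 V.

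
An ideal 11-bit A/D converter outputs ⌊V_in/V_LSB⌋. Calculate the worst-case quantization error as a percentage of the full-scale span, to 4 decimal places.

0.0488 %

Truncating → worst-case error = 1 LSB = V_FS/2^11, so 100/2048 = 0.0488281 % of full scale.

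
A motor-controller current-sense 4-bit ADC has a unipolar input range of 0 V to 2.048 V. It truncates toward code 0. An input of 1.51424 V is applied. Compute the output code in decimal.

With 16 levels over 2.048 V, one step is 128.000 mV.
(V_in − V_low)/LSB = (1.51424 − 0) / 0.128 = 11.830.
Floor → code 11.

code 11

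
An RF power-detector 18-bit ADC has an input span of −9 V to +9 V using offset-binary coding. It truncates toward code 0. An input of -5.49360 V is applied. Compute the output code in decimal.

code 51065

LSB = 18 V / 262144 = 68.66 µV.
Input sits at 51065.651 steps above V_low.
Floor → code 51065.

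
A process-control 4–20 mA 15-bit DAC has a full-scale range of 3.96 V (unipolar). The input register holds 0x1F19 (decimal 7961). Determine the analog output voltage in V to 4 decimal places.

LSB = 3.96 V / 2^15 = 120.85 µV.
Code 0x1F19 = 7961 decimal.
V_out = 0 + 7961 × 0.00012085 V = 0.962084 V.

0.9621 V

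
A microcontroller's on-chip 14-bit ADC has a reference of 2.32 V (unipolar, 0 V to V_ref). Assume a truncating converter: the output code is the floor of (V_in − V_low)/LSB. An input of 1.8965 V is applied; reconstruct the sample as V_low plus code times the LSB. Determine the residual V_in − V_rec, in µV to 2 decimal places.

Step size: 2.32 V ÷ 2^14 = 141.60 µV.
(V_in − V_low)/LSB = (1.8965 − 0)/0.000141602 = 13393.2138 → code 13393 (floor).
V_rec = 0 + 13393·0.000141602 = 1.8964697 V.
Difference: 3.02734e-05 V → 30.27 µV.

30.27 µV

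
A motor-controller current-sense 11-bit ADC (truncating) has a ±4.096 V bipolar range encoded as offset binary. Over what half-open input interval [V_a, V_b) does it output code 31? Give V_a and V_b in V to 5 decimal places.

LSB = 8.192/2^11 = 4.000 mV.
V_a = V_low + 31·LSB = -3.972 V; V_b = V_low + 32·LSB = -3.968 V.

[-3.97200 V, -3.96800 V)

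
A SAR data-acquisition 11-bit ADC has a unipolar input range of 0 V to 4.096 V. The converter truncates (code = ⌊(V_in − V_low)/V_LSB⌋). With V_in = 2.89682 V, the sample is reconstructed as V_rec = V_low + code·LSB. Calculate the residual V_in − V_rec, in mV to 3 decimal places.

0.820 mV

LSB = 4.096/2^11 = 2.000 mV.
Scaled input = 1448.4100 LSBs, so code = 1448.
Code 1448 maps back to 0 + 1448×0.002 V = 2.896 V.
Difference: 0.00082 V → 0.820 mV.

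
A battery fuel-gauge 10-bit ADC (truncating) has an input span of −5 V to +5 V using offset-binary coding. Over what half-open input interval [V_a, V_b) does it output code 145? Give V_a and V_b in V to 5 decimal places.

[-3.58398 V, -3.57422 V)

LSB = 10/2^10 = 9.766 mV.
V_a = V_low + 145·LSB = -3.58398 V; V_b = V_low + 146·LSB = -3.57422 V.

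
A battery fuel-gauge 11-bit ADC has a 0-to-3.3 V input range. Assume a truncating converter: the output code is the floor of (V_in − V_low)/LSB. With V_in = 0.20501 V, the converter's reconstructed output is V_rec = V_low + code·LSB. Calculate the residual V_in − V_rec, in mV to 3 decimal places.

One LSB is 3.3 V / 2048 = 1.611 mV.
(0.20501 − 0)/0.00161133 = 127.2304; ⌊·⌋ gives code 127.
Reconstructed: 0.20463867 V.
Difference: 0.000371328 V → 0.371 mV.

0.371 mV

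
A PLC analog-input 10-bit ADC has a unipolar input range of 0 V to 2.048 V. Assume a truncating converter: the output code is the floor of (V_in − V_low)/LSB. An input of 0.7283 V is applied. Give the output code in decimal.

With 1024 levels over 2.048 V, one step is 2.000 mV.
(V_in − V_low)/LSB = (0.7283 − 0) / 0.002 = 364.150.
Floor → code 364.

code 364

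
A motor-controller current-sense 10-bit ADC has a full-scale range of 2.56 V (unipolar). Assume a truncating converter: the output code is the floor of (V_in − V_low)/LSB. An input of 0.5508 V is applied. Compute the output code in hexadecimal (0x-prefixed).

Full-scale span = 2.56 V; LSB = 2.56/2^10 = 2.500 mV.
Input sits at 220.320 steps above V_low.
⌊·⌋(220.320) = 220.
In hexadecimal (0x-prefixed): 0xDC.

code 0xDC (decimal 220)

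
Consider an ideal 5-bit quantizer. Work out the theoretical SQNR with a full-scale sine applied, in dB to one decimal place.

31.9 dB

SNR ≈ 6.02·N + 1.76 dB = 6.02·5 + 1.76 = 31.86 dB.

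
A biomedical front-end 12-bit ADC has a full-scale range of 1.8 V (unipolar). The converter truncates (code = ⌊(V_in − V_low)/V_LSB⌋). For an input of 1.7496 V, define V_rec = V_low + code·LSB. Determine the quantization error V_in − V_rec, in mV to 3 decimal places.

LSB = 1.8/2^12 = 439.45 µV.
(V_in − V_low)/LSB = (1.7496 − 0)/0.000439453 = 3981.3120 → code 3981 (floor).
Reconstructed: 1.7494629 V.
Difference: 0.000137109 V → 0.137 mV.

0.137 mV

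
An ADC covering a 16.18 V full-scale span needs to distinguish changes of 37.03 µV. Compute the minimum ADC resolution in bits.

Number of steps required ≥ 16.18 V / 37.03 µV = 436943.02.
Need 2^N ≥ 436943.02; 2^18 = 262144, 2^19 = 524288.
Minimum N = 19.

19 bits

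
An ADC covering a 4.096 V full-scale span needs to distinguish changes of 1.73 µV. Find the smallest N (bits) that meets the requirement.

22 bits

Number of steps required ≥ 4.096 V / 1.73 µV = 2367630.06.
Need 2^N ≥ 2367630.06; 2^21 = 2097152, 2^22 = 4194304.
Minimum N = 22.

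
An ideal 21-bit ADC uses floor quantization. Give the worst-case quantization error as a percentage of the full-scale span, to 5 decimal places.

0.00005 %

Truncating → worst-case error = 1 LSB = V_FS/2^21, so 100/2097152 = 4.76837e-05 % of full scale.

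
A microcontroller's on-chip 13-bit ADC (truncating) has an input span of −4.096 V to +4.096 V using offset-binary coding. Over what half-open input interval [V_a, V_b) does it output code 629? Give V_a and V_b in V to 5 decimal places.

LSB = 8.192/2^13 = 1.000 mV.
V_a = V_low + 629·LSB = -3.467 V; V_b = V_low + 630·LSB = -3.466 V.

[-3.46700 V, -3.46600 V)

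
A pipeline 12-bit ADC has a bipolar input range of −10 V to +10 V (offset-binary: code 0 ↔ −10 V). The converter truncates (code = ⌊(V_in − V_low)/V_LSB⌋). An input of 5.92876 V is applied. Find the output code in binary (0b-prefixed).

LSB = 20 V / 4096 = 4.883 mV.
Input sits at 3262.210 steps above V_low.
⌊·⌋(3262.210) = 3262.
In binary (0b-prefixed): 0b110010111110.

code 0b110010111110 (decimal 3262)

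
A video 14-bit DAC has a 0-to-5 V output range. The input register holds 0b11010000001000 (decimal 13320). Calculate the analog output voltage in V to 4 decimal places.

4.0649 V

LSB = 5 V / 2^14 = 305.18 µV.
Code 0b11010000001000 = 13320 decimal.
V_out = 0 + 13320 × 0.000305176 V = 4.06494 V.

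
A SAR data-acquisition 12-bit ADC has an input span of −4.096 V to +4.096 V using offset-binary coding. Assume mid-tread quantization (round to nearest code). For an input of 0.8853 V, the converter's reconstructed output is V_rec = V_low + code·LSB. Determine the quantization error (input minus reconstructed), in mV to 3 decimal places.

-0.700 mV

One LSB is 8.192 V / 4096 = 2.000 mV.
(0.8853 − (−4.096))/0.002 = 2490.6500; round gives code 2491.
Reconstructed: 0.886 V.
V_in − V_rec = -0.0007 V = -0.700 mV.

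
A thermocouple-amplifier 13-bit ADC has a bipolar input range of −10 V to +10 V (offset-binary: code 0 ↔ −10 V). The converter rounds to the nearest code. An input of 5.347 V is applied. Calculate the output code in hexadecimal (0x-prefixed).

code 0x188E (decimal 6286)

Full-scale span = 20 V; LSB = 20/2^13 = 2.441 mV.
Input sits at 6286.131 steps above V_low.
So the output code is 6286.
In hexadecimal (0x-prefixed): 0x188E.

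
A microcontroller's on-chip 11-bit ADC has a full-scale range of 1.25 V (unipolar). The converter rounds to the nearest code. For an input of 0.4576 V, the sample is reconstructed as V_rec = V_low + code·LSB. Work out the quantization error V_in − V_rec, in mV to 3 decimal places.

One LSB is 1.25 V / 2048 = 0.610 mV.
(0.4576 − 0)/0.000610352 = 749.7318; round gives code 750.
Reconstructed: 0.45776367 V.
V_in − V_rec = -0.000163672 V = -0.164 mV.

-0.164 mV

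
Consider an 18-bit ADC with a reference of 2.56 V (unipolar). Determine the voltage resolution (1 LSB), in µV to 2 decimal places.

9.77 µV

Full-scale span = 2.56 V.
LSB = 2.56 / 2^18 = 2.56 / 262144 = 9.76563e-06 V = 9.77 µV.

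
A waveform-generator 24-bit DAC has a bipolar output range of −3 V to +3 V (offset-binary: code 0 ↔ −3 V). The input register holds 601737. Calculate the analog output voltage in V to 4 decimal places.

LSB = 6 V / 2^24 = 0.36 µV.
V_out = (−3) + 601737 × 3.57628e-07 V = -2.7848 V.

-2.7848 V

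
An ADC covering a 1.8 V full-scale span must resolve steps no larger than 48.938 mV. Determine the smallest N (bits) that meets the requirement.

6 bits

Number of steps required ≥ 1.8 V / 48.938 mV = 36.78.
Need 2^N ≥ 36.78; 2^5 = 32, 2^6 = 64.
Minimum N = 6.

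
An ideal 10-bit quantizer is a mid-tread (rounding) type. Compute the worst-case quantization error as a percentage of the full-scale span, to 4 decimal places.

0.0488 %

Rounding → worst-case error = ½ LSB = V_FS/2^11, so 100/2048 = 0.0488281 % of full scale.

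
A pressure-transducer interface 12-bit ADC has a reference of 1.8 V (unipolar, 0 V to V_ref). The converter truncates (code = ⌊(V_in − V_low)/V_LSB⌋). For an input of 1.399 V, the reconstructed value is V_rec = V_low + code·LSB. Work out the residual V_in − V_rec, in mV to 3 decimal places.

0.221 mV

Step size: 1.8 V ÷ 2^12 = 439.45 µV.
(V_in − V_low)/LSB = (1.399 − 0)/0.000439453 = 3183.5022 → code 3183 (floor).
V_rec = 0 + 3183·0.000439453 = 1.3987793 V.
Error = 1.399 − 1.3987793 = 0.000220703 V = 0.221 mV.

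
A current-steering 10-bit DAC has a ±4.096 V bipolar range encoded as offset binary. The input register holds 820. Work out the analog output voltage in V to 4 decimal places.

LSB = 8.192 V / 2^10 = 8.000 mV.
V_out = (−4.096) + 820 × 0.008 V = 2.464 V.

2.4640 V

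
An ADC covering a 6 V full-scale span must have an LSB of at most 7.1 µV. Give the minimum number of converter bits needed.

20 bits

Number of steps required ≥ 6 V / 7.1 µV = 845070.42.
Need 2^N ≥ 845070.42; 2^19 = 524288, 2^20 = 1048576.
Minimum N = 20.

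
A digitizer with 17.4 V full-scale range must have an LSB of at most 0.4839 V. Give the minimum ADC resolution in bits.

6 bits

Number of steps required ≥ 17.4 V / 0.4839 V = 35.96.
Need 2^N ≥ 35.96; 2^5 = 32, 2^6 = 64.
Minimum N = 6.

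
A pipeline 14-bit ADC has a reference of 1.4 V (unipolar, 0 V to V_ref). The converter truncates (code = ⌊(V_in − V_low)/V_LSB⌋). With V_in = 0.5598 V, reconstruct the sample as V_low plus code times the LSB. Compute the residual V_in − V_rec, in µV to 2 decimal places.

22.17 µV

One LSB is 1.4 V / 16384 = 85.45 µV.
(V_in − V_low)/LSB = (0.5598 − 0)/8.54492e-05 = 6551.2594 → code 6551 (floor).
Reconstructed: 0.55977783 V.
V_in − V_rec = 2.2168e-05 V = 22.17 µV.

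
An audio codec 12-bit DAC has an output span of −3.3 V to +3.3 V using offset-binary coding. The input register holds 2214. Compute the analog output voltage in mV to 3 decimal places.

267.480 mV

LSB = 6.6 V / 2^12 = 1.611 mV.
V_out = (−3.3) + 2214 × 0.00161133 V = 0.26748 V.
= 267.480 mV.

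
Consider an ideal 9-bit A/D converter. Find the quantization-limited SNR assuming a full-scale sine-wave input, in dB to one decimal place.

SNR ≈ 6.02·N + 1.76 dB = 6.02·9 + 1.76 = 55.94 dB.

55.9 dB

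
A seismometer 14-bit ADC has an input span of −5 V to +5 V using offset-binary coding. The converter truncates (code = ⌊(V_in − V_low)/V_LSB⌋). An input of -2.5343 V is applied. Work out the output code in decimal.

code 4039

Full-scale span = 10 V; LSB = 10/2^14 = 0.610 mV.
Input sits at 4039.803 steps above V_low.
Floor → code 4039.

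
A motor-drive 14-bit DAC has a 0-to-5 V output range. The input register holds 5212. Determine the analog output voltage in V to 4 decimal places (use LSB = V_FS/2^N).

LSB = 5 V / 2^14 = 305.18 µV.
V_out = 0 + 5212 × 0.000305176 V = 1.59058 V.

1.5906 V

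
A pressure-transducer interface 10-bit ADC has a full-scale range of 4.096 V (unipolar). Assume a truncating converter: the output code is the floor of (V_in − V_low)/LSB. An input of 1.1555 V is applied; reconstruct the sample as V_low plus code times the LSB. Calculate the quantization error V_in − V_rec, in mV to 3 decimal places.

LSB = 4.096/2^10 = 4.000 mV.
(V_in − V_low)/LSB = (1.1555 − 0)/0.004 = 288.8750 → code 288 (floor).
V_rec = 0 + 288·0.004 = 1.152 V.
V_in − V_rec = 0.0035 V = 3.500 mV.

3.500 mV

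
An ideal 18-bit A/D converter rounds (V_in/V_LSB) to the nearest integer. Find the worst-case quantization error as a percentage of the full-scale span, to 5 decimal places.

0.00019 %

Rounding → worst-case error = ½ LSB = V_FS/2^19, so 100/524288 = 0.000190735 % of full scale.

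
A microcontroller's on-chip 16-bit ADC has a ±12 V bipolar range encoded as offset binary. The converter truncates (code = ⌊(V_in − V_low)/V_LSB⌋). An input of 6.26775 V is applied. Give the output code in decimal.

code 49883

LSB = 24 V / 65536 = 366.21 µV.
(6.26775 − (−12)) / 0.000366211 = 49883.136 LSBs.
Floor → code 49883.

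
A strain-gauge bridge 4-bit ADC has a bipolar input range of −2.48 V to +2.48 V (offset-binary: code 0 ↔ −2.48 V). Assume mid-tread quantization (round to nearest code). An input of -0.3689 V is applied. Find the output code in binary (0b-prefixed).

code 0b111 (decimal 7)

LSB = 4.96 V / 16 = 310.000 mV.
Input sits at 6.810 steps above V_low.
Round → code 7.
In binary (0b-prefixed): 0b111.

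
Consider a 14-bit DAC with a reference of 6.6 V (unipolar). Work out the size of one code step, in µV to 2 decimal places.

Full-scale span = 6.6 V.
LSB = 6.6 / 2^14 = 6.6 / 16384 = 0.000402832 V = 402.83 µV.

402.83 µV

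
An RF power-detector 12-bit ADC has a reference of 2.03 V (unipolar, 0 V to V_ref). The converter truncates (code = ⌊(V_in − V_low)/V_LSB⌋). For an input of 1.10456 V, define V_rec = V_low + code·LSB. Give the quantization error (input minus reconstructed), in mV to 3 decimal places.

LSB = 2.03/2^12 = 495.61 µV.
Scaled input = 2228.7083 LSBs, so code = 2228.
Code 2228 maps back to 0 + 2228×0.000495605 V = 1.104209 V.
Difference: 0.000351016 V → 0.351 mV.

0.351 mV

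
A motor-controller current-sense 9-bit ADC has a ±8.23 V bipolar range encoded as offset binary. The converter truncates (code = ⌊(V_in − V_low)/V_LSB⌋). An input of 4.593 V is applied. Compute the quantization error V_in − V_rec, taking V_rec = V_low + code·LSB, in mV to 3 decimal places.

LSB = 16.46/2^9 = 32.148 mV.
(4.593 − (−8.23))/0.0321484 = 398.8685; ⌊·⌋ gives code 398.
Reconstructed: 4.5650781 V.
Error = 4.593 − 4.5650781 = 0.0279219 V = 27.922 mV.

27.922 mV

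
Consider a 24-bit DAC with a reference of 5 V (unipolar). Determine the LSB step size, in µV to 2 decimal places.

0.30 µV

Full-scale span = 5 V.
LSB = 5 / 2^24 = 5 / 16777216 = 2.98023e-07 V = 0.30 µV.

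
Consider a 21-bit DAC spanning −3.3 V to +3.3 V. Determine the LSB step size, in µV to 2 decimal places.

Full-scale span = 6.6 V.
LSB = 6.6 / 2^21 = 6.6 / 2097152 = 3.14713e-06 V = 3.15 µV.

3.15 µV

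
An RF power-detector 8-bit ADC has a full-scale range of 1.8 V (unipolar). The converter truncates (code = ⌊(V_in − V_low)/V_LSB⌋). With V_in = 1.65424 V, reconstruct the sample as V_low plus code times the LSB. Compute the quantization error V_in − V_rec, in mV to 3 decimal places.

1.896 mV

Step size: 1.8 V ÷ 2^8 = 7.031 mV.
(V_in − V_low)/LSB = (1.65424 − 0)/0.00703125 = 235.2697 → code 235 (floor).
Reconstructed: 1.6523438 V.
V_in − V_rec = 0.00189625 V = 1.896 mV.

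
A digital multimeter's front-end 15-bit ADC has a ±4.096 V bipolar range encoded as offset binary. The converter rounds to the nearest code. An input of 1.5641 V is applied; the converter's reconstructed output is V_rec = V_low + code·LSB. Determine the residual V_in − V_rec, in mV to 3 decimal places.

0.100 mV

Step size: 8.192 V ÷ 2^15 = 250.00 µV.
Scaled input = 22640.4000 LSBs, so code = 22640.
V_rec = (−4.096) + 22640·0.00025 = 1.564 V.
Difference: 0.0001 V → 0.100 mV.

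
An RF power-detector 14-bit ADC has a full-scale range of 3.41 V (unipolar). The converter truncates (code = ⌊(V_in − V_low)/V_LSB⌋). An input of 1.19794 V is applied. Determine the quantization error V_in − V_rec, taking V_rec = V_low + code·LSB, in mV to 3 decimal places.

0.153 mV

Step size: 3.41 V ÷ 2^14 = 208.13 µV.
(1.19794 − 0)/0.00020813 = 5755.7328; ⌊·⌋ gives code 5755.
Reconstructed: 1.1977875 V.
V_in − V_rec = 0.000152524 V = 0.153 mV.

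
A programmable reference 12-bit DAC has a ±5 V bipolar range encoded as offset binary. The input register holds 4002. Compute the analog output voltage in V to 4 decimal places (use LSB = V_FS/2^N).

4.7705 V

LSB = 10 V / 2^12 = 2.441 mV.
V_out = (−5) + 4002 × 0.00244141 V = 4.77051 V.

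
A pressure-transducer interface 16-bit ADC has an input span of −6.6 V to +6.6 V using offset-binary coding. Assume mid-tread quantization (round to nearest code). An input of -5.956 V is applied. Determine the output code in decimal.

code 3197

LSB = 13.2 V / 65536 = 201.42 µV.
(V_in − V_low)/LSB = (-5.956 − (−6.6)) / 0.000201416 = 3197.362.
round(3197.362) = 3197.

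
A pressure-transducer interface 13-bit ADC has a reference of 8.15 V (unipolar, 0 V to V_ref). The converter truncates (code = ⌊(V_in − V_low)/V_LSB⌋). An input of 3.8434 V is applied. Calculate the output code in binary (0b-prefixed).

code 0b111100010111 (decimal 3863)

LSB = 8.15 V / 8192 = 0.995 mV.
(V_in − V_low)/LSB = (3.8434 − 0) / 0.000994873 = 3863.206.
So the output code is 3863.
In binary (0b-prefixed): 0b111100010111.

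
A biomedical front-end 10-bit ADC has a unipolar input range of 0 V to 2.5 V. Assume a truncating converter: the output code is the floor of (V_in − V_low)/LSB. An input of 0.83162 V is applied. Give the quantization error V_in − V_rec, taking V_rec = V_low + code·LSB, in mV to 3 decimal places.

1.542 mV

Step size: 2.5 V ÷ 2^10 = 2.441 mV.
(V_in − V_low)/LSB = (0.83162 − 0)/0.00244141 = 340.6316 → code 340 (floor).
Code 340 maps back to 0 + 340×0.00244141 V = 0.83007812 V.
Error = 0.83162 − 0.83007812 = 0.00154188 V = 1.542 mV.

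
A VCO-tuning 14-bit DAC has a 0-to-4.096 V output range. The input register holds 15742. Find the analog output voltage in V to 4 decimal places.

3.9355 V

LSB = 4.096 V / 2^14 = 250.00 µV.
V_out = 0 + 15742 × 0.00025 V = 3.9355 V.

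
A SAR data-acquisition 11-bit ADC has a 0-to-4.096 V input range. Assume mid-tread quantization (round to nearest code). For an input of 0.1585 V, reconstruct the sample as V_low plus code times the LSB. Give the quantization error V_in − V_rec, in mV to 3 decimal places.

0.500 mV

LSB = 4.096/2^11 = 2.000 mV.
(0.1585 − 0)/0.002 = 79.2500; round gives code 79.
V_rec = 0 + 79·0.002 = 0.158 V.
Difference: 0.0005 V → 0.500 mV.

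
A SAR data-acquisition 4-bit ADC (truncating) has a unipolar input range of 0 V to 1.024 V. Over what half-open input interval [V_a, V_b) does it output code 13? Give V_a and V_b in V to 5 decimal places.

[0.83200 V, 0.89600 V)

LSB = 1.024/2^4 = 64.000 mV.
V_a = V_low + 13·LSB = 0.832 V; V_b = V_low + 14·LSB = 0.896 V.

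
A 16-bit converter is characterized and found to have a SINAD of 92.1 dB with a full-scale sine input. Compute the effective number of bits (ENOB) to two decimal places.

ENOB = (SINAD − 1.76) / 6.02 = (92.1 − 1.76)/6.02 = 15.007.

15.01 bits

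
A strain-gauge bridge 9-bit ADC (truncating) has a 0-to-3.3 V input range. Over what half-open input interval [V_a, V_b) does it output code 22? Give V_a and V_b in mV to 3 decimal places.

LSB = 3.3/2^9 = 6.445 mV.
V_a = V_low + 22·LSB = 0.141797 V; V_b = V_low + 23·LSB = 0.148242 V.

[141.797 mV, 148.242 mV)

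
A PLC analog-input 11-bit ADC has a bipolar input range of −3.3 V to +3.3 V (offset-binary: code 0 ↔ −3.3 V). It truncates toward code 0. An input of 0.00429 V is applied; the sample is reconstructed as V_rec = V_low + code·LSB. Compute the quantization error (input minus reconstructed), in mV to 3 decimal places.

1.067 mV

LSB = 6.6/2^11 = 3.223 mV.
Scaled input = 1025.3312 LSBs, so code = 1025.
Reconstructed: 0.0032226562 V.
V_in − V_rec = 0.00106734 V = 1.067 mV.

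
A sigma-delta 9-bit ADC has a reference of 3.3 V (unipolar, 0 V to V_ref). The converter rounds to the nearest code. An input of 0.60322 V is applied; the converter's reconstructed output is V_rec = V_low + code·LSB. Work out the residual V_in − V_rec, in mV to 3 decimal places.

-2.639 mV

Step size: 3.3 V ÷ 2^9 = 6.445 mV.
Scaled input = 93.5905 LSBs, so code = 94.
Reconstructed: 0.60585937 V.
Error = 0.60322 − 0.60585937 = -0.00263937 V = -2.639 mV.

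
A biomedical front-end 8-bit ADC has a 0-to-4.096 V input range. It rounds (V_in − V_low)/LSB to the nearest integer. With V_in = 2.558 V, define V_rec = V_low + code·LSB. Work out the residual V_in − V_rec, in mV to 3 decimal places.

LSB = 4.096/2^8 = 16.000 mV.
(2.558 − 0)/0.016 = 159.8750; round gives code 160.
V_rec = 0 + 160·0.016 = 2.56 V.
Difference: -0.002 V → -2.000 mV.

-2.000 mV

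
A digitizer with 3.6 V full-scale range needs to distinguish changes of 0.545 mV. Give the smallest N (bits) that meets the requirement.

13 bits

Number of steps required ≥ 3.6 V / 0.545 mV = 6605.50.
Need 2^N ≥ 6605.50; 2^12 = 4096, 2^13 = 8192.
Minimum N = 13.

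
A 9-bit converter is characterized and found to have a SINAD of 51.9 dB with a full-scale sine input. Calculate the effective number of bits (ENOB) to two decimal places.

8.33 bits

ENOB = (SINAD − 1.76) / 6.02 = (51.9 − 1.76)/6.02 = 8.329.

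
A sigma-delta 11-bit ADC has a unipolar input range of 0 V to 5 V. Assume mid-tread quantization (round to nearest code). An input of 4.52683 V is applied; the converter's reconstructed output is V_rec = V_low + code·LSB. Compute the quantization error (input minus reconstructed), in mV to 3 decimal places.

Step size: 5 V ÷ 2^11 = 2.441 mV.
(V_in − V_low)/LSB = (4.52683 − 0)/0.00244141 = 1854.1896 → code 1854 (round).
Reconstructed: 4.5263672 V.
Error = 4.52683 − 4.5263672 = 0.000462813 V = 0.463 mV.

0.463 mV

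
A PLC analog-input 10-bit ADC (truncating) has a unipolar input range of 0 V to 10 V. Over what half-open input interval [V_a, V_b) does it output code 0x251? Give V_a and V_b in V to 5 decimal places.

LSB = 10/2^10 = 9.766 mV.
Code 0x251 = 593 decimal.
V_a = V_low + 593·LSB = 5.79102 V; V_b = V_low + 594·LSB = 5.80078 V.

[5.79102 V, 5.80078 V)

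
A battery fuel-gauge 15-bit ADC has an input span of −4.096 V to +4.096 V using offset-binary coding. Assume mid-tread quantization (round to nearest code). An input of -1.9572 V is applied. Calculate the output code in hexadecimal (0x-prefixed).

code 0x216B (decimal 8555)

LSB = 8.192 V / 32768 = 250.00 µV.
Input sits at 8555.200 steps above V_low.
Round → code 8555.
In hexadecimal (0x-prefixed): 0x216B.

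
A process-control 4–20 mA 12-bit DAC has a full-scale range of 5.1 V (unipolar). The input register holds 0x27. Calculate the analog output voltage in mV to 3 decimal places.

48.560 mV

LSB = 5.1 V / 2^12 = 1.245 mV.
Code 0x27 = 39 decimal.
V_out = 0 + 39 × 0.00124512 V = 0.0485596 V.
= 48.560 mV.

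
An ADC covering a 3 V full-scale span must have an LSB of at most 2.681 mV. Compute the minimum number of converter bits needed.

11 bits

Number of steps required ≥ 3 V / 2.681 mV = 1118.99.
Need 2^N ≥ 1118.99; 2^10 = 1024, 2^11 = 2048.
Minimum N = 11.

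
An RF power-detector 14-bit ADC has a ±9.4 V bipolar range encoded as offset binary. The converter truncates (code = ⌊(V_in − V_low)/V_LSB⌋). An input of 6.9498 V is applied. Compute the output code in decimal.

Full-scale span = 18.8 V; LSB = 18.8/2^14 = 1.147 mV.
(V_in − V_low)/LSB = (6.9498 − (−9.4)) / 0.00114746 = 14248.677.
⌊·⌋(14248.677) = 14248.

code 14248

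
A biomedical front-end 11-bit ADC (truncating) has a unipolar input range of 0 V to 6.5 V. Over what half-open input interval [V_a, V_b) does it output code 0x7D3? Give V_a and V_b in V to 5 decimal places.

[6.35718 V, 6.36035 V)

LSB = 6.5/2^11 = 3.174 mV.
Code 0x7D3 = 2003 decimal.
V_a = V_low + 2003·LSB = 6.35718 V; V_b = V_low + 2004·LSB = 6.36035 V.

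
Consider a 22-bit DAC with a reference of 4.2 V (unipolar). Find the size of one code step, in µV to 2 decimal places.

1.00 µV

Full-scale span = 4.2 V.
LSB = 4.2 / 2^22 = 4.2 / 4194304 = 1.00136e-06 V = 1.00 µV.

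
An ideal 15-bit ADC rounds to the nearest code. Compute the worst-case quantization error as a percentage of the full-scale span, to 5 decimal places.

0.00153 %

Rounding → worst-case error = ½ LSB = V_FS/2^16, so 100/65536 = 0.00152588 % of full scale.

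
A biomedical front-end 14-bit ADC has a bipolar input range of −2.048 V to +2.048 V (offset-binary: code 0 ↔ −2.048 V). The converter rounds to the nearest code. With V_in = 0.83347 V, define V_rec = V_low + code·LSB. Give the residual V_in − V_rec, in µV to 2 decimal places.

One LSB is 4.096 V / 16384 = 250.00 µV.
(V_in − V_low)/LSB = (0.83347 − (−2.048))/0.00025 = 11525.8800 → code 11526 (round).
Code 11526 maps back to (−2.048) + 11526×0.00025 V = 0.8335 V.
V_in − V_rec = -3e-05 V = -30.00 µV.

-30.00 µV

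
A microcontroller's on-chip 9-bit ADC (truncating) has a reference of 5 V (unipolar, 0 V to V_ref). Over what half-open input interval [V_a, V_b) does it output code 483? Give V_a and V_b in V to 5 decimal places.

LSB = 5/2^9 = 9.766 mV.
V_a = V_low + 483·LSB = 4.7168 V; V_b = V_low + 484·LSB = 4.72656 V.

[4.71680 V, 4.72656 V)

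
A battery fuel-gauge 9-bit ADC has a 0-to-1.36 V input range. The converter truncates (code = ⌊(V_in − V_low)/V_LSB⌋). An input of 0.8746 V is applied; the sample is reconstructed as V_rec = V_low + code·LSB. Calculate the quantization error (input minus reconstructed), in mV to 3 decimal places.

Step size: 1.36 V ÷ 2^9 = 2.656 mV.
(0.8746 − 0)/0.00265625 = 329.2612; ⌊·⌋ gives code 329.
V_rec = 0 + 329·0.00265625 = 0.87390625 V.
Error = 0.8746 − 0.87390625 = 0.00069375 V = 0.694 mV.

0.694 mV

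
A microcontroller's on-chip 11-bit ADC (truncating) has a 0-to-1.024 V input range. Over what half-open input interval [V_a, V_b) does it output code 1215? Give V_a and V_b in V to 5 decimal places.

LSB = 1.024/2^11 = 0.500 mV.
V_a = V_low + 1215·LSB = 0.6075 V; V_b = V_low + 1216·LSB = 0.608 V.

[0.60750 V, 0.60800 V)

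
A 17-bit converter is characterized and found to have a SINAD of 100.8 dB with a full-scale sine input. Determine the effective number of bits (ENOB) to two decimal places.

ENOB = (SINAD − 1.76) / 6.02 = (100.8 − 1.76)/6.02 = 16.452.

16.45 bits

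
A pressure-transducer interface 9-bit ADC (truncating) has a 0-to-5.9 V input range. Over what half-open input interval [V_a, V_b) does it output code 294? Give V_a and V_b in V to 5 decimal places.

LSB = 5.9/2^9 = 11.523 mV.
V_a = V_low + 294·LSB = 3.38789 V; V_b = V_low + 295·LSB = 3.39941 V.

[3.38789 V, 3.39941 V)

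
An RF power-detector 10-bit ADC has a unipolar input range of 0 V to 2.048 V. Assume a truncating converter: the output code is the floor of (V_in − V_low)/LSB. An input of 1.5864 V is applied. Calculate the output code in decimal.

With 1024 levels over 2.048 V, one step is 2.000 mV.
(1.5864 − 0) / 0.002 = 793.200 LSBs.
So the output code is 793.

code 793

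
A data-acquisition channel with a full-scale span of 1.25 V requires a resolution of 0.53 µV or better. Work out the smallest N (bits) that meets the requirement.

Number of steps required ≥ 1.25 V / 0.53 µV = 2358490.57.
Need 2^N ≥ 2358490.57; 2^21 = 2097152, 2^22 = 4194304.
Minimum N = 22.

22 bits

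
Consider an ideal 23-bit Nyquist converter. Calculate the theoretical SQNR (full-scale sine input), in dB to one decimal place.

140.2 dB

SNR ≈ 6.02·N + 1.76 dB = 6.02·23 + 1.76 = 140.22 dB.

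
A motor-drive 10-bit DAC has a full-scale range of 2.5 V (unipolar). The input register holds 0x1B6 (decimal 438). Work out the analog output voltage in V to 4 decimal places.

1.0693 V

LSB = 2.5 V / 2^10 = 2.441 mV.
Code 0x1B6 = 438 decimal.
V_out = 0 + 438 × 0.00244141 V = 1.06934 V.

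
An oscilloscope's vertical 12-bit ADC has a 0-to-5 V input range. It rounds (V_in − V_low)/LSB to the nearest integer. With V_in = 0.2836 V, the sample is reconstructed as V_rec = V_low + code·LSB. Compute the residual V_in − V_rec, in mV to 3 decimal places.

0.397 mV

One LSB is 5 V / 4096 = 1.221 mV.
(V_in − V_low)/LSB = (0.2836 − 0)/0.0012207 = 232.3251 → code 232 (round).
V_rec = 0 + 232·0.0012207 = 0.28320312 V.
Error = 0.2836 − 0.28320312 = 0.000396875 V = 0.397 mV.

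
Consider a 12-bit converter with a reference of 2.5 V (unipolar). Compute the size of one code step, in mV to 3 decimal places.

Full-scale span = 2.5 V.
LSB = 2.5 / 2^12 = 2.5 / 4096 = 0.000610352 V = 0.610 mV.

0.610 mV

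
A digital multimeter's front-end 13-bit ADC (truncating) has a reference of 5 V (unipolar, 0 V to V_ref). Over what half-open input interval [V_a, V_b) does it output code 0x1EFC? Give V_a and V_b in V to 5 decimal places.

LSB = 5/2^13 = 0.610 mV.
Code 0x1EFC = 7932 decimal.
V_a = V_low + 7932·LSB = 4.84131 V; V_b = V_low + 7933·LSB = 4.84192 V.

[4.84131 V, 4.84192 V)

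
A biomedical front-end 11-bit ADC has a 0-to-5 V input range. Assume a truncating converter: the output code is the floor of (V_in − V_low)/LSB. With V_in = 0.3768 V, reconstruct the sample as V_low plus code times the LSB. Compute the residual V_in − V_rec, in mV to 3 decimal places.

LSB = 5/2^11 = 2.441 mV.
(0.3768 − 0)/0.00244141 = 154.3373; ⌊·⌋ gives code 154.
V_rec = 0 + 154·0.00244141 = 0.37597656 V.
Difference: 0.000823437 V → 0.823 mV.

0.823 mV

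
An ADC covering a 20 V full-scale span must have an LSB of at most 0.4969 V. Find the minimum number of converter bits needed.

Number of steps required ≥ 20 V / 0.4969 V = 40.25.
Need 2^N ≥ 40.25; 2^5 = 32, 2^6 = 64.
Minimum N = 6.

6 bits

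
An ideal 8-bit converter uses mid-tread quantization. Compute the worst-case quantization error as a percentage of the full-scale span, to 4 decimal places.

0.1953 %

Rounding → worst-case error = ½ LSB = V_FS/2^9, so 100/512 = 0.195312 % of full scale.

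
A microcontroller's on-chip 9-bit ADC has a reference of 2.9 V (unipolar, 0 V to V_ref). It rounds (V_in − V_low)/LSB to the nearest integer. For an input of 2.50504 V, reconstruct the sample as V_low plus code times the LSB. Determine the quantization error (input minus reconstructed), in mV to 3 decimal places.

1.524 mV

Step size: 2.9 V ÷ 2^9 = 5.664 mV.
(2.50504 − 0)/0.00566406 = 442.2691; round gives code 442.
Reconstructed: 2.5035156 V.
Difference: 0.00152437 V → 1.524 mV.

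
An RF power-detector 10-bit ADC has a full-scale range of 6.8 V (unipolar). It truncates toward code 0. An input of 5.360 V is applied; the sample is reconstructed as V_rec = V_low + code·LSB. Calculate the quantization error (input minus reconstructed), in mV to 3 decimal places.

1.016 mV

Step size: 6.8 V ÷ 2^10 = 6.641 mV.
(V_in − V_low)/LSB = (5.360 − 0)/0.00664062 = 807.1529 → code 807 (floor).
Code 807 maps back to 0 + 807×0.00664062 V = 5.3589844 V.
Difference: 0.00101563 V → 1.016 mV.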